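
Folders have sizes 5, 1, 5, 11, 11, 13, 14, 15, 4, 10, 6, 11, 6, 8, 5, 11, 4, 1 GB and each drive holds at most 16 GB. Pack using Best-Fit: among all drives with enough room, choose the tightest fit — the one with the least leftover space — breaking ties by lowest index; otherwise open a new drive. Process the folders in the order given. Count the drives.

10 drives

Put 5 GB in drive 1; 11 GB remain.
Put 1 GB in drive 1; 10 GB remain.
Put 5 GB in drive 1; 5 GB remain.
Put 11 GB in drive 2; 5 GB remain.
Put 11 GB in drive 3; 5 GB remain.
Put 13 GB in drive 4; 3 GB remain.
Put 14 GB in drive 5; 2 GB remain.
Put 15 GB in drive 6; 1 GB remain.
Put 4 GB in drive 1; 1 GB remain.
Put 10 GB in drive 7; 6 GB remain.
Put 6 GB in drive 7; 0 GB remain.
Put 11 GB in drive 8; 5 GB remain.
Put 6 GB in drive 9; 10 GB remain.
Put 8 GB in drive 9; 2 GB remain.
Put 5 GB in drive 2; 0 GB remain.
Put 11 GB in drive 10; 5 GB remain.
Put 4 GB in drive 3; 1 GB remain.
Put 1 GB in drive 1; 0 GB remain.
Final drives: [5,1,5,4,1] [11,5] [11,4] [13] [14] [15] [10,6] [11] [6,8] [11].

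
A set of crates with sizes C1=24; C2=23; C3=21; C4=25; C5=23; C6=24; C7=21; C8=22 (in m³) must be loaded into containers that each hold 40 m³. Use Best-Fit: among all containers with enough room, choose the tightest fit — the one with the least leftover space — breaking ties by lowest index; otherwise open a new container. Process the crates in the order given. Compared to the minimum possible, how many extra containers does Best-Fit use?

0

Best-Fit: [24] [23] [21] [25] [23] [24] [21] [22] → 8 containers.
8 crates exceed 20 m³ (half the capacity), and no two of those can share a container, so at least 8 containers are needed.
So 8 is already optimal.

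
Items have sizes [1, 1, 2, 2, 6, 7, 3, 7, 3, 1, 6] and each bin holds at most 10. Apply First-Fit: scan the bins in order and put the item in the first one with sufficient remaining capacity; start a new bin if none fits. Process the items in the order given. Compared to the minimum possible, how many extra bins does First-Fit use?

1

First-Fit: [1,1,2,2,3,1] [6,3] [7] [7] [6] → 5 bins.
Total size 39; any packing needs at least ⌈39/10⌉ = 4 bins.
An optimal packing achieves that bound: [7,3] [7,3] [6,2,2] [6,1,1,1] → 4 bins.
Excess: 5 − 4 = 1.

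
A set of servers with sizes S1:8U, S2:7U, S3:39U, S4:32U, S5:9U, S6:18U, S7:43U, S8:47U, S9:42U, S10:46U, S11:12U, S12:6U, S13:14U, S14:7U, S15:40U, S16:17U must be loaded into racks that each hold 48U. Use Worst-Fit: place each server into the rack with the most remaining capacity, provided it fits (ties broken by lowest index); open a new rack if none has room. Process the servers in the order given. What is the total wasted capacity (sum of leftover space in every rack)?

Put S1 (8U) in rack 1; 40U remain.
Put S2 (7U) in rack 1; 33U remain.
Put S3 (39U) in rack 2; 9U remain.
Put S4 (32U) in rack 1; 1U remain.
Put S5 (9U) in rack 2; 0U remain.
Put S6 (18U) in rack 3; 30U remain.
Put S7 (43U) in rack 4; 5U remain.
Put S8 (47U) in rack 5; 1U remain.
Put S9 (42U) in rack 6; 6U remain.
Put S10 (46U) in rack 7; 2U remain.
Put S11 (12U) in rack 3; 18U remain.
Put S12 (6U) in rack 3; 12U remain.
Put S13 (14U) in rack 8; 34U remain.
Put S14 (7U) in rack 8; 27U remain.
Put S15 (40U) in rack 9; 8U remain.
Put S16 (17U) in rack 8; 10U remain.
9 racks × 48U = 432U; used 387U; unused 45U.

45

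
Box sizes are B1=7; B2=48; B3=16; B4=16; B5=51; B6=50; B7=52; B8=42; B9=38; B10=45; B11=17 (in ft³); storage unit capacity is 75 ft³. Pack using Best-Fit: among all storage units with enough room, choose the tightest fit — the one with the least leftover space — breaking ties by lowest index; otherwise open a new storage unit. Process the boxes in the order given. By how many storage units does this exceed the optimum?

0

Best-Fit: [7,48,16] [16,51] [50] [52,17] [42] [38] [45] → 7 storage units.
7 boxes exceed 37.5 ft³ (half the capacity), and no two of those can share a storage unit, so at least 7 storage units are needed.
So 7 is already optimal.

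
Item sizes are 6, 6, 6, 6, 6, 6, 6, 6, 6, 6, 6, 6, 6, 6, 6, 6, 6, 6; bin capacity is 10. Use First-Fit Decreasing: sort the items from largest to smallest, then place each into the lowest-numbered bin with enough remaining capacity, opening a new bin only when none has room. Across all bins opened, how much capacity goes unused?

Sorted descending: 6, 6, 6, 6, 6, 6, 6, 6, 6, 6, 6, 6, 6, 6, 6, 6, 6, 6.
Put 6 in bin 1; 4 remain.
Put 6 in bin 2; 4 remain.
Put 6 in bin 3; 4 remain.
Put 6 in bin 4; 4 remain.
Put 6 in bin 5; 4 remain.
Put 6 in bin 6; 4 remain.
Put 6 in bin 7; 4 remain.
Put 6 in bin 8; 4 remain.
Put 6 in bin 9; 4 remain.
Put 6 in bin 10; 4 remain.
Put 6 in bin 11; 4 remain.
Put 6 in bin 12; 4 remain.
Put 6 in bin 13; 4 remain.
Put 6 in bin 14; 4 remain.
Put 6 in bin 15; 4 remain.
Put 6 in bin 16; 4 remain.
Put 6 in bin 17; 4 remain.
Put 6 in bin 18; 4 remain.
18 bins × 10 = 180; used 108; unused 72.

72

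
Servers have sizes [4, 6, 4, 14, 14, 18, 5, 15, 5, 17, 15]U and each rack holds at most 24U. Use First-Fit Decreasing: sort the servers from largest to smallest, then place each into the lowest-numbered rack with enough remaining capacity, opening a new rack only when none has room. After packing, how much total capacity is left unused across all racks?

27

Sorted descending: 18, 17, 15, 15, 14, 14, 6, 5, 5, 4, 4.
rack 1: place 18U, 6U left
rack 2: place 17U, 7U left
rack 3: place 15U, 9U left
rack 4: place 15U, 9U left
rack 5: place 14U, 10U left
rack 6: place 14U, 10U left
rack 1: place 6U, 0U left
rack 2: place 5U, 2U left
rack 3: place 5U, 4U left
rack 3: place 4U, 0U left
rack 4: place 4U, 5U left
6 racks × 24U = 144U; used 117U; unused 27U.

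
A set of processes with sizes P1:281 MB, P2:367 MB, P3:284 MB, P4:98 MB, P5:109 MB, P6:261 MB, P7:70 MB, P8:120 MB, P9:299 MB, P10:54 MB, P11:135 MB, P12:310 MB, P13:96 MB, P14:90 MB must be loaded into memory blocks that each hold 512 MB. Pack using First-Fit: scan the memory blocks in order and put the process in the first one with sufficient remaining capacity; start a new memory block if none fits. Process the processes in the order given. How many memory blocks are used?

memory block 1: place P1 (281 MB), 231 MB left
memory block 2: place P2 (367 MB), 145 MB left
memory block 3: place P3 (284 MB), 228 MB left
memory block 1: place P4 (98 MB), 133 MB left
memory block 1: place P5 (109 MB), 24 MB left
memory block 4: place P6 (261 MB), 251 MB left
memory block 2: place P7 (70 MB), 75 MB left
memory block 3: place P8 (120 MB), 108 MB left
memory block 5: place P9 (299 MB), 213 MB left
memory block 2: place P10 (54 MB), 21 MB left
memory block 4: place P11 (135 MB), 116 MB left
memory block 6: place P12 (310 MB), 202 MB left
memory block 3: place P13 (96 MB), 12 MB left
memory block 4: place P14 (90 MB), 26 MB left

6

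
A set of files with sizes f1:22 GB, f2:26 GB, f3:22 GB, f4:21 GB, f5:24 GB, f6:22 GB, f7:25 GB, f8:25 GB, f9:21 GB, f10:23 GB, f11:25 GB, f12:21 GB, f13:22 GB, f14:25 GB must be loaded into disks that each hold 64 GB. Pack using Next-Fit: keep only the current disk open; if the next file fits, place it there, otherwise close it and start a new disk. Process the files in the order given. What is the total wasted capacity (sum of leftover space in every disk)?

f1 (22 GB) → disk 1 (remaining 42 GB)
f2 (26 GB) → disk 1 (remaining 16 GB)
f3 (22 GB) → disk 2 (remaining 42 GB)
f4 (21 GB) → disk 2 (remaining 21 GB)
f5 (24 GB) → disk 3 (remaining 40 GB)
f6 (22 GB) → disk 3 (remaining 18 GB)
f7 (25 GB) → disk 4 (remaining 39 GB)
f8 (25 GB) → disk 4 (remaining 14 GB)
f9 (21 GB) → disk 5 (remaining 43 GB)
f10 (23 GB) → disk 5 (remaining 20 GB)
f11 (25 GB) → disk 6 (remaining 39 GB)
f12 (21 GB) → disk 6 (remaining 18 GB)
f13 (22 GB) → disk 7 (remaining 42 GB)
f14 (25 GB) → disk 7 (remaining 17 GB)
7 disks × 64 GB = 448 GB; used 324 GB; unused 124 GB.

124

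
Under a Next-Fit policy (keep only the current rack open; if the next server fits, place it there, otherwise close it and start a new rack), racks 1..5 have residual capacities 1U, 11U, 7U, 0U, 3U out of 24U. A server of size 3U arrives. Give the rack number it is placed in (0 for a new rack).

5

Next-Fit only looks at rack 5, which has 3U free.
3U fits there.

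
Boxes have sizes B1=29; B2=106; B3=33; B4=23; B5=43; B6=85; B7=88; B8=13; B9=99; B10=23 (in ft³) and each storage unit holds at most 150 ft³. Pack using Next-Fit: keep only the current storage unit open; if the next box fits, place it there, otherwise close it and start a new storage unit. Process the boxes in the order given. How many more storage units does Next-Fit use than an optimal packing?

1

Next-Fit: [29,106] [33,23,43] [85] [88,13] [99,23] → 5 storage units.
Total size 542 ft³; any packing needs at least ⌈542/150⌉ = 4 storage units.
An optimal packing achieves that bound: [106,43] [99,33,13] [88,29,23] [85,23] → 4 storage units.
Excess: 5 − 4 = 1.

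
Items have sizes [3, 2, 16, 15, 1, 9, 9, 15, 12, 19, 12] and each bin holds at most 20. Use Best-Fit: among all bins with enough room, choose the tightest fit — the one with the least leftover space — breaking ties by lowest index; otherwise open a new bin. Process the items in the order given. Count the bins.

Put 3 in bin 1; 17 remain.
Put 2 in bin 1; 15 remain.
Put 16 in bin 2; 4 remain.
Put 15 in bin 1; 0 remain.
Put 1 in bin 2; 3 remain.
Put 9 in bin 3; 11 remain.
Put 9 in bin 3; 2 remain.
Put 15 in bin 4; 5 remain.
Put 12 in bin 5; 8 remain.
Put 19 in bin 6; 1 remain.
Put 12 in bin 7; 8 remain.
Final bins: [3,2,15] [16,1] [9,9] [15] [12] [19] [12].

7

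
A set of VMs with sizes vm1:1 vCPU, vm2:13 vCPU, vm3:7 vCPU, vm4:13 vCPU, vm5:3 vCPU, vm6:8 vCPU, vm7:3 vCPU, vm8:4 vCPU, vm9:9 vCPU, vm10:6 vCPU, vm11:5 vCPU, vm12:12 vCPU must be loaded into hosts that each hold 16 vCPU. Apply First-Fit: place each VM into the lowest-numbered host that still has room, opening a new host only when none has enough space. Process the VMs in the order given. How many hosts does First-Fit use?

vm1 (1 vCPU) → host 1 (remaining 15 vCPU)
vm2 (13 vCPU) → host 1 (remaining 2 vCPU)
vm3 (7 vCPU) → host 2 (remaining 9 vCPU)
vm4 (13 vCPU) → host 3 (remaining 3 vCPU)
vm5 (3 vCPU) → host 2 (remaining 6 vCPU)
vm6 (8 vCPU) → host 4 (remaining 8 vCPU)
vm7 (3 vCPU) → host 2 (remaining 3 vCPU)
vm8 (4 vCPU) → host 4 (remaining 4 vCPU)
vm9 (9 vCPU) → host 5 (remaining 7 vCPU)
vm10 (6 vCPU) → host 5 (remaining 1 vCPU)
vm11 (5 vCPU) → host 6 (remaining 11 vCPU)
vm12 (12 vCPU) → host 7 (remaining 4 vCPU)

7 hosts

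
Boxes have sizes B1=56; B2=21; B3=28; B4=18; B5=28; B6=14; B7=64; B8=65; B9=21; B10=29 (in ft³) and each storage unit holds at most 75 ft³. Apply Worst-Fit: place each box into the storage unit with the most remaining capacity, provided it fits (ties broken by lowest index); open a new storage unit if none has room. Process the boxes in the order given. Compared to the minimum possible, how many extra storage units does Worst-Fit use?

1

Worst-Fit: [56] [21,28,18] [28,14,21] [64] [65] [29] → 6 storage units.
Total size 344 ft³; any packing needs at least ⌈344/75⌉ = 5 storage units.
An optimal packing achieves that bound: [65] [64] [56,18] [29,28,14] [28,21,21] → 5 storage units.
Excess: 6 − 5 = 1.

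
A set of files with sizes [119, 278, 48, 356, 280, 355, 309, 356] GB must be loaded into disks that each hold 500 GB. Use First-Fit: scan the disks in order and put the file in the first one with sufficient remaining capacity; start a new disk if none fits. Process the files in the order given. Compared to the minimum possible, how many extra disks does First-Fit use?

First-Fit: [119,278,48] [356] [280] [355] [309] [356] → 6 disks.
6 files exceed 250 GB (half the capacity), and no two of those can share a disk, so at least 6 disks are needed.
So 6 is already optimal.

0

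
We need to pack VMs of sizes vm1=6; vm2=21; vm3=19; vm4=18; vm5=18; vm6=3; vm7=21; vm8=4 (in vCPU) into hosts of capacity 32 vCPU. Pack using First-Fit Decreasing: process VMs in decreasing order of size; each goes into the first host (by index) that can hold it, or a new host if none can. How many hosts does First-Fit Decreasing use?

5

Sorted descending: 21, 21, 19, 18, 18, 6, 4, 3.
host 1: place 21 vCPU, 11 vCPU left
host 2: place 21 vCPU, 11 vCPU left
host 3: place 19 vCPU, 13 vCPU left
host 4: place 18 vCPU, 14 vCPU left
host 5: place 18 vCPU, 14 vCPU left
host 1: place 6 vCPU, 5 vCPU left
host 1: place 4 vCPU, 1 vCPU left
host 2: place 3 vCPU, 8 vCPU left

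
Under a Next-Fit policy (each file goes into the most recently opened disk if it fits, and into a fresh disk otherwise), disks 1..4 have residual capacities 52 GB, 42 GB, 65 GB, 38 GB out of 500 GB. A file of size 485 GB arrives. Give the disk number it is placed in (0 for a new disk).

Next-Fit only looks at disk 4, which has 38 GB free.
485 GB does not fit, so a new disk is opened.

0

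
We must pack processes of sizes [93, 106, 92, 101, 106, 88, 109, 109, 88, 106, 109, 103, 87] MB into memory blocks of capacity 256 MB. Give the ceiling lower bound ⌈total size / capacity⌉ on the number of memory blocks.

Total size = 93 + 106 + 92 + 101 + 106 + 88 + 109 + 109 + 88 + 106 + 109 + 103 + 87 = 1297 MB.
⌈1297 / 256⌉ = 6.

6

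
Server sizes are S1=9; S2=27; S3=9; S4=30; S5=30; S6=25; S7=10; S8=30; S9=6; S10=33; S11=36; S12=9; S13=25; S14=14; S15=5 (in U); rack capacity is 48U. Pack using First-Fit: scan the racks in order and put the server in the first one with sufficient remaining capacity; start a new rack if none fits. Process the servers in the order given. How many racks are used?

S1 (9U) → rack 1 (remaining 39U)
S2 (27U) → rack 1 (remaining 12U)
S3 (9U) → rack 1 (remaining 3U)
S4 (30U) → rack 2 (remaining 18U)
S5 (30U) → rack 3 (remaining 18U)
S6 (25U) → rack 4 (remaining 23U)
S7 (10U) → rack 2 (remaining 8U)
S8 (30U) → rack 5 (remaining 18U)
S9 (6U) → rack 2 (remaining 2U)
S10 (33U) → rack 6 (remaining 15U)
S11 (36U) → rack 7 (remaining 12U)
S12 (9U) → rack 3 (remaining 9U)
S13 (25U) → rack 8 (remaining 23U)
S14 (14U) → rack 4 (remaining 9U)
S15 (5U) → rack 3 (remaining 4U)
Final racks: [9,27,9] [30,10,6] [30,9,5] [25,14] [30] [33] [36] [25].

8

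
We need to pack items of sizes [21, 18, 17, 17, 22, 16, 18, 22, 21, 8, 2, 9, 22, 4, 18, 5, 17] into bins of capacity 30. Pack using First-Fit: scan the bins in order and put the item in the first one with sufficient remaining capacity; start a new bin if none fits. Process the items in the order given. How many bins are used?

Put 21 in bin 1; 9 remain.
Put 18 in bin 2; 12 remain.
Put 17 in bin 3; 13 remain.
Put 17 in bin 4; 13 remain.
Put 22 in bin 5; 8 remain.
Put 16 in bin 6; 14 remain.
Put 18 in bin 7; 12 remain.
Put 22 in bin 8; 8 remain.
Put 21 in bin 9; 9 remain.
Put 8 in bin 1; 1 remain.
Put 2 in bin 2; 10 remain.
Put 9 in bin 2; 1 remain.
Put 22 in bin 10; 8 remain.
Put 4 in bin 3; 9 remain.
Put 18 in bin 11; 12 remain.
Put 5 in bin 3; 4 remain.
Put 17 in bin 12; 13 remain.

12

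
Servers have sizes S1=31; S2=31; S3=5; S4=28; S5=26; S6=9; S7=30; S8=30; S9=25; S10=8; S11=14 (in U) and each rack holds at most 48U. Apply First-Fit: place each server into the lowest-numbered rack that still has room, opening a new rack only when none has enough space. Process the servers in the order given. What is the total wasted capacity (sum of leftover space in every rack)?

S1 (31U) → rack 1 (remaining 17U)
S2 (31U) → rack 2 (remaining 17U)
S3 (5U) → rack 1 (remaining 12U)
S4 (28U) → rack 3 (remaining 20U)
S5 (26U) → rack 4 (remaining 22U)
S6 (9U) → rack 1 (remaining 3U)
S7 (30U) → rack 5 (remaining 18U)
S8 (30U) → rack 6 (remaining 18U)
S9 (25U) → rack 7 (remaining 23U)
S10 (8U) → rack 2 (remaining 9U)
S11 (14U) → rack 3 (remaining 6U)
7 racks × 48U = 336U; used 237U; unused 99U.

99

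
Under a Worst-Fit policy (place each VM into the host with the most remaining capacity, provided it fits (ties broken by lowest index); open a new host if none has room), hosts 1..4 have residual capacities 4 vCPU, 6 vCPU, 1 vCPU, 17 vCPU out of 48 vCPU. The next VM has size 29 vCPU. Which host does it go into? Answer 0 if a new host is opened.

No host has ≥ 29 vCPU free, so a new host is opened.

0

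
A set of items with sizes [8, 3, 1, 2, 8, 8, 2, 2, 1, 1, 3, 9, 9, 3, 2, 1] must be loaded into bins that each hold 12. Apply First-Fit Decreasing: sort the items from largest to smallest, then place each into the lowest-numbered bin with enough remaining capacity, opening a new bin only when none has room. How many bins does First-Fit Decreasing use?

6 bins

Sorted descending: 9, 9, 8, 8, 8, 3, 3, 3, 2, 2, 2, 2, 1, 1, 1, 1.
bin 1: place 9, 3 left
bin 2: place 9, 3 left
bin 3: place 8, 4 left
bin 4: place 8, 4 left
bin 5: place 8, 4 left
bin 1: place 3, 0 left
bin 2: place 3, 0 left
bin 3: place 3, 1 left
bin 4: place 2, 2 left
bin 4: place 2, 0 left
bin 5: place 2, 2 left
bin 5: place 2, 0 left
bin 3: place 1, 0 left
bin 6: place 1, 11 left
bin 6: place 1, 10 left
bin 6: place 1, 9 left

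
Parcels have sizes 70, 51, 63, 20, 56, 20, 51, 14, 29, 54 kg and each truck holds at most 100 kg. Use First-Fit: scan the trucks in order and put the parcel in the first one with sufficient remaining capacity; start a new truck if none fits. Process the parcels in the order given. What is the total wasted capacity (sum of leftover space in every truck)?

truck 1: place 70 kg, 30 kg left
truck 2: place 51 kg, 49 kg left
truck 3: place 63 kg, 37 kg left
truck 1: place 20 kg, 10 kg left
truck 4: place 56 kg, 44 kg left
truck 2: place 20 kg, 29 kg left
truck 5: place 51 kg, 49 kg left
truck 2: place 14 kg, 15 kg left
truck 3: place 29 kg, 8 kg left
truck 6: place 54 kg, 46 kg left
6 trucks × 100 kg = 600 kg; used 428 kg; unused 172 kg.

172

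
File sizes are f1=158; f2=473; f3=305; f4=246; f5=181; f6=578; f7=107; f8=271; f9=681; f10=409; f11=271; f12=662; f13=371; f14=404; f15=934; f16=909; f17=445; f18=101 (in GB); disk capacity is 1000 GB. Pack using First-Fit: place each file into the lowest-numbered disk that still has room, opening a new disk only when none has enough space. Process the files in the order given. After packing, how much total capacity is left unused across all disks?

1494

f1 (158 GB) → disk 1 (remaining 842 GB)
f2 (473 GB) → disk 1 (remaining 369 GB)
f3 (305 GB) → disk 1 (remaining 64 GB)
f4 (246 GB) → disk 2 (remaining 754 GB)
f5 (181 GB) → disk 2 (remaining 573 GB)
f6 (578 GB) → disk 3 (remaining 422 GB)
f7 (107 GB) → disk 2 (remaining 466 GB)
f8 (271 GB) → disk 2 (remaining 195 GB)
f9 (681 GB) → disk 4 (remaining 319 GB)
f10 (409 GB) → disk 3 (remaining 13 GB)
f11 (271 GB) → disk 4 (remaining 48 GB)
f12 (662 GB) → disk 5 (remaining 338 GB)
f13 (371 GB) → disk 6 (remaining 629 GB)
f14 (404 GB) → disk 6 (remaining 225 GB)
f15 (934 GB) → disk 7 (remaining 66 GB)
f16 (909 GB) → disk 8 (remaining 91 GB)
f17 (445 GB) → disk 9 (remaining 555 GB)
f18 (101 GB) → disk 2 (remaining 94 GB)
9 disks × 1000 GB = 9000 GB; used 7506 GB; unused 1494 GB.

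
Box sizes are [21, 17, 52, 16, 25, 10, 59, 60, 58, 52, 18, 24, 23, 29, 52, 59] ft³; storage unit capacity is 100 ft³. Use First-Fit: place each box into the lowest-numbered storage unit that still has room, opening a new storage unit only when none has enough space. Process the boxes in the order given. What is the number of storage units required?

21 ft³ → storage unit 1 (remaining 79 ft³)
17 ft³ → storage unit 1 (remaining 62 ft³)
52 ft³ → storage unit 1 (remaining 10 ft³)
16 ft³ → storage unit 2 (remaining 84 ft³)
25 ft³ → storage unit 2 (remaining 59 ft³)
10 ft³ → storage unit 1 (remaining 0 ft³)
59 ft³ → storage unit 2 (remaining 0 ft³)
60 ft³ → storage unit 3 (remaining 40 ft³)
58 ft³ → storage unit 4 (remaining 42 ft³)
52 ft³ → storage unit 5 (remaining 48 ft³)
18 ft³ → storage unit 3 (remaining 22 ft³)
24 ft³ → storage unit 4 (remaining 18 ft³)
23 ft³ → storage unit 5 (remaining 25 ft³)
29 ft³ → storage unit 6 (remaining 71 ft³)
52 ft³ → storage unit 6 (remaining 19 ft³)
59 ft³ → storage unit 7 (remaining 41 ft³)
Final storage units: [21,17,52,10] [16,25,59] [60,18] [58,24] [52,23] [29,52] [59].

7 storage units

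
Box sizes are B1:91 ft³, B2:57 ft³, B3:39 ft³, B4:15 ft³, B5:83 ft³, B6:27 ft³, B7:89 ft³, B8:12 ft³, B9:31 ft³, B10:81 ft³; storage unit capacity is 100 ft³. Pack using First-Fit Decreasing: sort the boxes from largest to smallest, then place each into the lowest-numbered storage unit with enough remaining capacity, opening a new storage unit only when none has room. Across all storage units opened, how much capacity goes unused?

75

Sorted descending: 91, 89, 83, 81, 57, 39, 31, 27, 15, 12.
Put 91 ft³ in storage unit 1; 9 ft³ remain.
Put 89 ft³ in storage unit 2; 11 ft³ remain.
Put 83 ft³ in storage unit 3; 17 ft³ remain.
Put 81 ft³ in storage unit 4; 19 ft³ remain.
Put 57 ft³ in storage unit 5; 43 ft³ remain.
Put 39 ft³ in storage unit 5; 4 ft³ remain.
Put 31 ft³ in storage unit 6; 69 ft³ remain.
Put 27 ft³ in storage unit 6; 42 ft³ remain.
Put 15 ft³ in storage unit 3; 2 ft³ remain.
Put 12 ft³ in storage unit 4; 7 ft³ remain.
6 storage units × 100 ft³ = 600 ft³; used 525 ft³; unused 75 ft³.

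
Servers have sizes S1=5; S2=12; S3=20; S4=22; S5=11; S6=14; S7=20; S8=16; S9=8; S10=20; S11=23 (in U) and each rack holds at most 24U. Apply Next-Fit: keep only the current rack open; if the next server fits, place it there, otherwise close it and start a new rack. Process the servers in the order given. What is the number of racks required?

Put S1 (5U) in rack 1; 19U remain.
Put S2 (12U) in rack 1; 7U remain.
Put S3 (20U) in rack 2; 4U remain.
Put S4 (22U) in rack 3; 2U remain.
Put S5 (11U) in rack 4; 13U remain.
Put S6 (14U) in rack 5; 10U remain.
Put S7 (20U) in rack 6; 4U remain.
Put S8 (16U) in rack 7; 8U remain.
Put S9 (8U) in rack 7; 0U remain.
Put S10 (20U) in rack 8; 4U remain.
Put S11 (23U) in rack 9; 1U remain.
Final racks: [5,12] [20] [22] [11] [14] [20] [16,8] [20] [23].

9 racks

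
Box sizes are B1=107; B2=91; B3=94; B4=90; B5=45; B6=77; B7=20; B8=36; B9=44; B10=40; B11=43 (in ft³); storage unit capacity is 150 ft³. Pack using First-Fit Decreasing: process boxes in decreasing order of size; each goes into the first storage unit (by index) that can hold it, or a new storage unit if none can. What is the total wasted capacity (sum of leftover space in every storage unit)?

Sorted descending: 107, 94, 91, 90, 77, 45, 44, 43, 40, 36, 20.
Put 107 ft³ in storage unit 1; 43 ft³ remain.
Put 94 ft³ in storage unit 2; 56 ft³ remain.
Put 91 ft³ in storage unit 3; 59 ft³ remain.
Put 90 ft³ in storage unit 4; 60 ft³ remain.
Put 77 ft³ in storage unit 5; 73 ft³ remain.
Put 45 ft³ in storage unit 2; 11 ft³ remain.
Put 44 ft³ in storage unit 3; 15 ft³ remain.
Put 43 ft³ in storage unit 1; 0 ft³ remain.
Put 40 ft³ in storage unit 4; 20 ft³ remain.
Put 36 ft³ in storage unit 5; 37 ft³ remain.
Put 20 ft³ in storage unit 4; 0 ft³ remain.
5 storage units × 150 ft³ = 750 ft³; used 687 ft³; unused 63 ft³.

63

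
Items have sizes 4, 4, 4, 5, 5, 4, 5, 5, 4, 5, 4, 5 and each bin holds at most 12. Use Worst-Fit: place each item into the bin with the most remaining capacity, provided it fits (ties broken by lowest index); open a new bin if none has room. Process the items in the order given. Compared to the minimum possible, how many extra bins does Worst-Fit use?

Worst-Fit: [4,4,4] [5,5] [4,5] [5,4] [5,4] [5] → 6 bins.
Total size 54; any packing needs at least ⌈54/12⌉ = 5 bins.
An optimal packing achieves that bound: [5,5] [5,5] [5,5] [4,4,4] [4,4,4] → 5 bins.
Excess: 6 − 5 = 1.

1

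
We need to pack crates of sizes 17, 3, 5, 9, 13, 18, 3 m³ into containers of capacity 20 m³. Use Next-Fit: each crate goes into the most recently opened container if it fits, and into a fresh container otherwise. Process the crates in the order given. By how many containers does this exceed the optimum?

Next-Fit: [17,3] [5,9] [13] [18] [3] → 5 containers.
Total size 68 m³; any packing needs at least ⌈68/20⌉ = 4 containers.
An optimal packing achieves that bound: [18] [17,3] [13,5] [9,3] → 4 containers.
Excess: 5 − 4 = 1.

1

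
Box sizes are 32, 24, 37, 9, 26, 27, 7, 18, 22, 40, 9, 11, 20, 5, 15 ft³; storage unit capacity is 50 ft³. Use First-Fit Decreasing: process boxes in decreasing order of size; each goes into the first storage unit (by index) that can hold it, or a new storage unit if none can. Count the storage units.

Sorted descending: 40, 37, 32, 27, 26, 24, 22, 20, 18, 15, 11, 9, 9, 7, 5.
40 ft³ → storage unit 1 (remaining 10 ft³)
37 ft³ → storage unit 2 (remaining 13 ft³)
32 ft³ → storage unit 3 (remaining 18 ft³)
27 ft³ → storage unit 4 (remaining 23 ft³)
26 ft³ → storage unit 5 (remaining 24 ft³)
24 ft³ → storage unit 5 (remaining 0 ft³)
22 ft³ → storage unit 4 (remaining 1 ft³)
20 ft³ → storage unit 6 (remaining 30 ft³)
18 ft³ → storage unit 3 (remaining 0 ft³)
15 ft³ → storage unit 6 (remaining 15 ft³)
11 ft³ → storage unit 2 (remaining 2 ft³)
9 ft³ → storage unit 1 (remaining 1 ft³)
9 ft³ → storage unit 6 (remaining 6 ft³)
7 ft³ → storage unit 7 (remaining 43 ft³)
5 ft³ → storage unit 6 (remaining 1 ft³)

7 storage units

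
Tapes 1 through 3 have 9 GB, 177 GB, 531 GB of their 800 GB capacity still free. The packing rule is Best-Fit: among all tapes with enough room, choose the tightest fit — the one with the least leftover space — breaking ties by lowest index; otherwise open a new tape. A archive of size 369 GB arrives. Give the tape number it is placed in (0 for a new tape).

3

Tapes with room: tape 3 (531 GB).
Tightest fit is tape 3 with 531 GB free.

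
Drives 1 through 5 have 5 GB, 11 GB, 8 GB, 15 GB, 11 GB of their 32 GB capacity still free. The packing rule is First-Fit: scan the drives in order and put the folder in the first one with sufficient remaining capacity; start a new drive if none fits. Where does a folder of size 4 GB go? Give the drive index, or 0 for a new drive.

1

Drives with room: drive 1 (5 GB), drive 2 (11 GB), drive 3 (8 GB), drive 4 (15 GB), drive 5 (11 GB).
The first with room is drive 1.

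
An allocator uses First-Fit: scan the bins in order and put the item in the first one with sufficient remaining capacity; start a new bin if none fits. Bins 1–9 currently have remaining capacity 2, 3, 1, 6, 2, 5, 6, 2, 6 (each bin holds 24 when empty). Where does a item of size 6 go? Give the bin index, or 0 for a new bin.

Bins with room: bin 4 (6), bin 7 (6), bin 9 (6).
The first with room is bin 4.

4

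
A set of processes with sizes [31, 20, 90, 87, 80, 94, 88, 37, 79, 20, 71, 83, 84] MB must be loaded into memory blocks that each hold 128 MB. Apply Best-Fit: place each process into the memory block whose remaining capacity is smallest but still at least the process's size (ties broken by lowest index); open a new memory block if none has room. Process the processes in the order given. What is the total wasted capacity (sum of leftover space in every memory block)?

31 MB → memory block 1 (remaining 97 MB)
20 MB → memory block 1 (remaining 77 MB)
90 MB → memory block 2 (remaining 38 MB)
87 MB → memory block 3 (remaining 41 MB)
80 MB → memory block 4 (remaining 48 MB)
94 MB → memory block 5 (remaining 34 MB)
88 MB → memory block 6 (remaining 40 MB)
37 MB → memory block 2 (remaining 1 MB)
79 MB → memory block 7 (remaining 49 MB)
20 MB → memory block 5 (remaining 14 MB)
71 MB → memory block 1 (remaining 6 MB)
83 MB → memory block 8 (remaining 45 MB)
84 MB → memory block 9 (remaining 44 MB)
9 memory blocks × 128 MB = 1152 MB; used 864 MB; unused 288 MB.

288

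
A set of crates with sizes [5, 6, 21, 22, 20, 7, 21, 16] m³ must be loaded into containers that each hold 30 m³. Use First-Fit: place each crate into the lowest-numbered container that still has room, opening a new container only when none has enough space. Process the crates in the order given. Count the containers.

5 m³ → container 1 (remaining 25 m³)
6 m³ → container 1 (remaining 19 m³)
21 m³ → container 2 (remaining 9 m³)
22 m³ → container 3 (remaining 8 m³)
20 m³ → container 4 (remaining 10 m³)
7 m³ → container 1 (remaining 12 m³)
21 m³ → container 5 (remaining 9 m³)
16 m³ → container 6 (remaining 14 m³)

6 containers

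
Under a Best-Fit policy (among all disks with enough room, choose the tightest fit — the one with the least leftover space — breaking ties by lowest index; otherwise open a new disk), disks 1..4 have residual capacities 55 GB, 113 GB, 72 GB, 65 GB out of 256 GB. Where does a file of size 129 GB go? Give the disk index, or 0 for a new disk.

No disk has ≥ 129 GB free, so a new disk is opened.

0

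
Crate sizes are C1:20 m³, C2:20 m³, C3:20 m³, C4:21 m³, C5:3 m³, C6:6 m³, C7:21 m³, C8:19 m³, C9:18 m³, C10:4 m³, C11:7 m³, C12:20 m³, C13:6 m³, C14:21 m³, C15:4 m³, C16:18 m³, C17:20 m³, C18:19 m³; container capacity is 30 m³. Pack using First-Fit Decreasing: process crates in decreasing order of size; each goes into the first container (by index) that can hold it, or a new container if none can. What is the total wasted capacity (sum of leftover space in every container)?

Sorted descending: 21, 21, 21, 20, 20, 20, 20, 20, 19, 19, 18, 18, 7, 6, 6, 4, 4, 3.
Put 21 m³ in container 1; 9 m³ remain.
Put 21 m³ in container 2; 9 m³ remain.
Put 21 m³ in container 3; 9 m³ remain.
Put 20 m³ in container 4; 10 m³ remain.
Put 20 m³ in container 5; 10 m³ remain.
Put 20 m³ in container 6; 10 m³ remain.
Put 20 m³ in container 7; 10 m³ remain.
Put 20 m³ in container 8; 10 m³ remain.
Put 19 m³ in container 9; 11 m³ remain.
Put 19 m³ in container 10; 11 m³ remain.
Put 18 m³ in container 11; 12 m³ remain.
Put 18 m³ in container 12; 12 m³ remain.
Put 7 m³ in container 1; 2 m³ remain.
Put 6 m³ in container 2; 3 m³ remain.
Put 6 m³ in container 3; 3 m³ remain.
Put 4 m³ in container 4; 6 m³ remain.
Put 4 m³ in container 4; 2 m³ remain.
Put 3 m³ in container 2; 0 m³ remain.
12 containers × 30 m³ = 360 m³; used 267 m³; unused 93 m³.

93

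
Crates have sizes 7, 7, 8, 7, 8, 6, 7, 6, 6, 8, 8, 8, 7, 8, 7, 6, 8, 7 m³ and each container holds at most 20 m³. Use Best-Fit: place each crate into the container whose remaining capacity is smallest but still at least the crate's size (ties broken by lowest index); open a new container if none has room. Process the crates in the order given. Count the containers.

8 containers

container 1: place 7 m³, 13 m³ left
container 1: place 7 m³, 6 m³ left
container 2: place 8 m³, 12 m³ left
container 2: place 7 m³, 5 m³ left
container 3: place 8 m³, 12 m³ left
container 1: place 6 m³, 0 m³ left
container 3: place 7 m³, 5 m³ left
container 4: place 6 m³, 14 m³ left
container 4: place 6 m³, 8 m³ left
container 4: place 8 m³, 0 m³ left
container 5: place 8 m³, 12 m³ left
container 5: place 8 m³, 4 m³ left
container 6: place 7 m³, 13 m³ left
container 6: place 8 m³, 5 m³ left
container 7: place 7 m³, 13 m³ left
container 7: place 6 m³, 7 m³ left
container 8: place 8 m³, 12 m³ left
container 7: place 7 m³, 0 m³ left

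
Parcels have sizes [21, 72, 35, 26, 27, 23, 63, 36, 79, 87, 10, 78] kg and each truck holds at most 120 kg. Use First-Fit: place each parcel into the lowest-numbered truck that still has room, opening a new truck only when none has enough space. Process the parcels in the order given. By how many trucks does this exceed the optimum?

1

First-Fit: [21,72,26] [35,27,23,10] [63,36] [79] [87] [78] → 6 trucks.
Total size 557 kg; any packing needs at least ⌈557/120⌉ = 5 trucks.
An optimal packing achieves that bound: [87,27] [79,36] [78,35] [72,26,21] [63,23,10] → 5 trucks.
Excess: 6 − 5 = 1.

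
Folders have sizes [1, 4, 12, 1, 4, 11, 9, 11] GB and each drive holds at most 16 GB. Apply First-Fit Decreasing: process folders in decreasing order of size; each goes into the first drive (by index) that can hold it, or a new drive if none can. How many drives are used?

Sorted descending: 12, 11, 11, 9, 4, 4, 1, 1.
12 GB → drive 1 (remaining 4 GB)
11 GB → drive 2 (remaining 5 GB)
11 GB → drive 3 (remaining 5 GB)
9 GB → drive 4 (remaining 7 GB)
4 GB → drive 1 (remaining 0 GB)
4 GB → drive 2 (remaining 1 GB)
1 GB → drive 2 (remaining 0 GB)
1 GB → drive 3 (remaining 4 GB)

4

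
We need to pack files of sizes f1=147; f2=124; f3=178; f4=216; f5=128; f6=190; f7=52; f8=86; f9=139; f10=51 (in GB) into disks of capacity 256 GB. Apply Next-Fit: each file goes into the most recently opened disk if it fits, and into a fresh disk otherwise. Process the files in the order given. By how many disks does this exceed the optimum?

2

Next-Fit: [147] [124] [178] [216] [128] [190,52] [86,139] [51] → 8 disks.
Total size 1311 GB; any packing needs at least ⌈1311/256⌉ = 6 disks.
An optimal packing achieves that bound: [216] [190,52] [178,51] [147,86] [139] [128,124] → 6 disks.
Excess: 8 − 6 = 2.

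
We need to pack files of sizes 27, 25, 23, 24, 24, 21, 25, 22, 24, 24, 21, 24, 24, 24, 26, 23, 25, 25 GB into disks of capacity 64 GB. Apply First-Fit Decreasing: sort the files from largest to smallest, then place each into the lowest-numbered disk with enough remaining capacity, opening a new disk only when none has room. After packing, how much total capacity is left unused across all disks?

145

Sorted descending: 27, 26, 25, 25, 25, 25, 24, 24, 24, 24, 24, 24, 24, 23, 23, 22, 21, 21.
Put 27 GB in disk 1; 37 GB remain.
Put 26 GB in disk 1; 11 GB remain.
Put 25 GB in disk 2; 39 GB remain.
Put 25 GB in disk 2; 14 GB remain.
Put 25 GB in disk 3; 39 GB remain.
Put 25 GB in disk 3; 14 GB remain.
Put 24 GB in disk 4; 40 GB remain.
Put 24 GB in disk 4; 16 GB remain.
Put 24 GB in disk 5; 40 GB remain.
Put 24 GB in disk 5; 16 GB remain.
Put 24 GB in disk 6; 40 GB remain.
Put 24 GB in disk 6; 16 GB remain.
Put 24 GB in disk 7; 40 GB remain.
Put 23 GB in disk 7; 17 GB remain.
Put 23 GB in disk 8; 41 GB remain.
Put 22 GB in disk 8; 19 GB remain.
Put 21 GB in disk 9; 43 GB remain.
Put 21 GB in disk 9; 22 GB remain.
9 disks × 64 GB = 576 GB; used 431 GB; unused 145 GB.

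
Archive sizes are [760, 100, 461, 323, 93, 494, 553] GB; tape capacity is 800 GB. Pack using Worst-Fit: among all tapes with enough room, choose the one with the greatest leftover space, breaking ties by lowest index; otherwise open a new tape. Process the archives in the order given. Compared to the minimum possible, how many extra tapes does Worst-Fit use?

Worst-Fit: [760] [100,461] [323,93] [494] [553] → 5 tapes.
Total size 2784 GB; any packing needs at least ⌈2784/800⌉ = 4 tapes.
An optimal packing achieves that bound: [760] [553,100,93] [494] [461,323] → 4 tapes.
Excess: 5 − 4 = 1.

1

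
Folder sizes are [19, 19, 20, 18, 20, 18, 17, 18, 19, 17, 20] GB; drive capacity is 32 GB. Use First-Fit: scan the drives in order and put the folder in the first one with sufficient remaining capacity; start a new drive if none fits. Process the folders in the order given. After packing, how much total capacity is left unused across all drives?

147

Put 19 GB in drive 1; 13 GB remain.
Put 19 GB in drive 2; 13 GB remain.
Put 20 GB in drive 3; 12 GB remain.
Put 18 GB in drive 4; 14 GB remain.
Put 20 GB in drive 5; 12 GB remain.
Put 18 GB in drive 6; 14 GB remain.
Put 17 GB in drive 7; 15 GB remain.
Put 18 GB in drive 8; 14 GB remain.
Put 19 GB in drive 9; 13 GB remain.
Put 17 GB in drive 10; 15 GB remain.
Put 20 GB in drive 11; 12 GB remain.
11 drives × 32 GB = 352 GB; used 205 GB; unused 147 GB.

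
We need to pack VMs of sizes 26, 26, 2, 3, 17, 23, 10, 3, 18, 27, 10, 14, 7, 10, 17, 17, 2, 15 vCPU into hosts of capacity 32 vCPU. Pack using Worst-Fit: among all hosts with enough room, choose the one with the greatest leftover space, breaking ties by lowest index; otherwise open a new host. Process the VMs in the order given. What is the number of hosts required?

9

26 vCPU → host 1 (remaining 6 vCPU)
26 vCPU → host 2 (remaining 6 vCPU)
2 vCPU → host 1 (remaining 4 vCPU)
3 vCPU → host 2 (remaining 3 vCPU)
17 vCPU → host 3 (remaining 15 vCPU)
23 vCPU → host 4 (remaining 9 vCPU)
10 vCPU → host 3 (remaining 5 vCPU)
3 vCPU → host 4 (remaining 6 vCPU)
18 vCPU → host 5 (remaining 14 vCPU)
27 vCPU → host 6 (remaining 5 vCPU)
10 vCPU → host 5 (remaining 4 vCPU)
14 vCPU → host 7 (remaining 18 vCPU)
7 vCPU → host 7 (remaining 11 vCPU)
10 vCPU → host 7 (remaining 1 vCPU)
17 vCPU → host 8 (remaining 15 vCPU)
17 vCPU → host 9 (remaining 15 vCPU)
2 vCPU → host 8 (remaining 13 vCPU)
15 vCPU → host 9 (remaining 0 vCPU)
Final hosts: [26,2] [26,3] [17,10] [23,3] [18,10] [27] [14,7,10] [17,2] [17,15].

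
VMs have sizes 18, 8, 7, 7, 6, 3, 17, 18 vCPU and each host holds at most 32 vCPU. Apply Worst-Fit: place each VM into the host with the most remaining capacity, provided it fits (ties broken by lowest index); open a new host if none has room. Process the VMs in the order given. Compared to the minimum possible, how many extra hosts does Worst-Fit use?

Worst-Fit: [18,8] [7,7,6,3] [17] [18] → 4 hosts.
Total size 84 vCPU; any packing needs at least ⌈84/32⌉ = 3 hosts.
An optimal packing achieves that bound: [18,8,6] [18,7,7] [17,3] → 3 hosts.
Excess: 4 − 3 = 1.

1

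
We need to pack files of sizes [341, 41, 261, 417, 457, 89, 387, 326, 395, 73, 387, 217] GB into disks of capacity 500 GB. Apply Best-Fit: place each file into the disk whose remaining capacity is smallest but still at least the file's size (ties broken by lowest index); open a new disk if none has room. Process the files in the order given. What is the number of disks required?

8 disks

341 GB → disk 1 (remaining 159 GB)
41 GB → disk 1 (remaining 118 GB)
261 GB → disk 2 (remaining 239 GB)
417 GB → disk 3 (remaining 83 GB)
457 GB → disk 4 (remaining 43 GB)
89 GB → disk 1 (remaining 29 GB)
387 GB → disk 5 (remaining 113 GB)
326 GB → disk 6 (remaining 174 GB)
395 GB → disk 7 (remaining 105 GB)
73 GB → disk 3 (remaining 10 GB)
387 GB → disk 8 (remaining 113 GB)
217 GB → disk 2 (remaining 22 GB)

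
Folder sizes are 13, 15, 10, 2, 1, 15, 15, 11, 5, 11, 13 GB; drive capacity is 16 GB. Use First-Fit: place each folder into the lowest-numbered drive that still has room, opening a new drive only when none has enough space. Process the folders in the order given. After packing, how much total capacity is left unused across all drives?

Put 13 GB in drive 1; 3 GB remain.
Put 15 GB in drive 2; 1 GB remain.
Put 10 GB in drive 3; 6 GB remain.
Put 2 GB in drive 1; 1 GB remain.
Put 1 GB in drive 1; 0 GB remain.
Put 15 GB in drive 4; 1 GB remain.
Put 15 GB in drive 5; 1 GB remain.
Put 11 GB in drive 6; 5 GB remain.
Put 5 GB in drive 3; 1 GB remain.
Put 11 GB in drive 7; 5 GB remain.
Put 13 GB in drive 8; 3 GB remain.
8 drives × 16 GB = 128 GB; used 111 GB; unused 17 GB.

17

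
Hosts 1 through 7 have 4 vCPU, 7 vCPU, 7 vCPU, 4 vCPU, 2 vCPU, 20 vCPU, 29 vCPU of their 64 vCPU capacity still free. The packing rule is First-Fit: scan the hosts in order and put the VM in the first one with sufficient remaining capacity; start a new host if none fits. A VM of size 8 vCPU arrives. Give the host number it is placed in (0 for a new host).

6

Hosts with room: host 6 (20 vCPU), host 7 (29 vCPU).
The first with room is host 6.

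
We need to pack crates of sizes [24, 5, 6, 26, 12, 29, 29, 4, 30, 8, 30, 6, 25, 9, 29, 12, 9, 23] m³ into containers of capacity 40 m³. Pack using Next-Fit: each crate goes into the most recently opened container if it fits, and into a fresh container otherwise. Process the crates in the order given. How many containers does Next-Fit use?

24 m³ → container 1 (remaining 16 m³)
5 m³ → container 1 (remaining 11 m³)
6 m³ → container 1 (remaining 5 m³)
26 m³ → container 2 (remaining 14 m³)
12 m³ → container 2 (remaining 2 m³)
29 m³ → container 3 (remaining 11 m³)
29 m³ → container 4 (remaining 11 m³)
4 m³ → container 4 (remaining 7 m³)
30 m³ → container 5 (remaining 10 m³)
8 m³ → container 5 (remaining 2 m³)
30 m³ → container 6 (remaining 10 m³)
6 m³ → container 6 (remaining 4 m³)
25 m³ → container 7 (remaining 15 m³)
9 m³ → container 7 (remaining 6 m³)
29 m³ → container 8 (remaining 11 m³)
12 m³ → container 9 (remaining 28 m³)
9 m³ → container 9 (remaining 19 m³)
23 m³ → container 10 (remaining 17 m³)

10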